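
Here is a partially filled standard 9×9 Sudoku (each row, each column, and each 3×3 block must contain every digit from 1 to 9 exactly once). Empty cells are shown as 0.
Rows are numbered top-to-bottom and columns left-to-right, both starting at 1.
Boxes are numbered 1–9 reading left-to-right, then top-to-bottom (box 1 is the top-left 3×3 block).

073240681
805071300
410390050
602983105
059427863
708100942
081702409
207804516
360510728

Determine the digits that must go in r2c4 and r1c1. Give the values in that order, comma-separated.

For r2c4:
  Row 2 already contains {1, 3, 5, 7, 8}.
  Column 4 already contains {1, 2, 3, 4, 5, 7, 8, 9}.
  Its 3×3 block (box 2) already contains {1, 2, 3, 4, 7, 9}.
  The only value from 1–9 not eliminated is 6, so r2c4 = 6.
For r1c1:
  Row 1 already contains {1, 2, 3, 4, 6, 7, 8}.
  Column 1 already contains {2, 3, 4, 6, 7, 8}.
  Its 3×3 block (box 1) already contains {1, 3, 4, 5, 7, 8}.
  The only value from 1–9 not eliminated is 9, so r1c1 = 9.

6,9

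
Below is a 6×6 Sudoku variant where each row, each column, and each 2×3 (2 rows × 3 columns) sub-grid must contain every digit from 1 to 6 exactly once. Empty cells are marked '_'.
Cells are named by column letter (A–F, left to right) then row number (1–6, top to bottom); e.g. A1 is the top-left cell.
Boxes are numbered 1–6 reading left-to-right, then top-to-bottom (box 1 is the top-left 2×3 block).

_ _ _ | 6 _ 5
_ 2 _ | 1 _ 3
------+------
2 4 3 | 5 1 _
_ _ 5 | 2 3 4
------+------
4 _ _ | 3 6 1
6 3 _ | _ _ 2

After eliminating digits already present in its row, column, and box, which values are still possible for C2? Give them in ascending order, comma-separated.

4,6

Row 2 already contains {1, 2, 3}.
Column C already contains {3, 5}.
Its 2×3 block (box 1) already contains {2}.
Removing those from 1–6 leaves {4, 6} as the candidates for C2.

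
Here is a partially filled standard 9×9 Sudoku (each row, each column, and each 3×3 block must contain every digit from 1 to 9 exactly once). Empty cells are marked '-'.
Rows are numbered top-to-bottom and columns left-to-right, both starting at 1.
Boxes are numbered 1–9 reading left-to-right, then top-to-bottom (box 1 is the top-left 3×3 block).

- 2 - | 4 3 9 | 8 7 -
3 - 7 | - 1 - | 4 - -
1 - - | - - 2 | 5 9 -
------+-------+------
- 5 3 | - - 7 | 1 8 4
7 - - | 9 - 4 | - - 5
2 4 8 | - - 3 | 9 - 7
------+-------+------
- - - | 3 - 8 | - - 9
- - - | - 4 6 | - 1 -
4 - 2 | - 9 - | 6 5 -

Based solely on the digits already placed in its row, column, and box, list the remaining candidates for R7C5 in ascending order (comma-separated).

Row 7 already contains {3, 8, 9}.
Column 5 already contains {1, 3, 4, 9}.
Its 3×3 block (box 8) already contains {3, 4, 6, 8, 9}.
Removing those from 1–9 leaves {2, 5, 7} as the candidates for R7C5.

2,5,7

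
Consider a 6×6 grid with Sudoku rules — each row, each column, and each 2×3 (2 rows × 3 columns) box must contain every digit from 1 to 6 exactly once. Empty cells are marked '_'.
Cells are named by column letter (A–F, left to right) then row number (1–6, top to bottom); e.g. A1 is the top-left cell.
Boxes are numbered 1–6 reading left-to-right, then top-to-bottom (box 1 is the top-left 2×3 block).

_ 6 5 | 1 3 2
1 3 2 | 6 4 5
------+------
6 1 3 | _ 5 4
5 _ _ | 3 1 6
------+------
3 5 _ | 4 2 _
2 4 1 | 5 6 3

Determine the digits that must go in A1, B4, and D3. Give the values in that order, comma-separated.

4,2,2

For A1:
  Row 1 already contains {1, 2, 3, 5, 6}.
  Column A already contains {1, 2, 3, 5, 6}.
  Its 2×3 block (box 1) already contains {1, 2, 3, 5, 6}.
  The only value from 1–6 not eliminated is 4, so A1 = 4.
For B4:
  Row 4 already contains {1, 3, 5, 6}.
  Column B already contains {1, 3, 4, 5, 6}.
  Its 2×3 block (box 3) already contains {1, 3, 5, 6}.
  The only value from 1–6 not eliminated is 2, so B4 = 2.
For D3:
  Row 3 already contains {1, 3, 4, 5, 6}.
  Column D already contains {1, 3, 4, 5, 6}.
  Its 2×3 block (box 4) already contains {1, 3, 4, 5, 6}.
  The only value from 1–6 not eliminated is 2, so D3 = 2.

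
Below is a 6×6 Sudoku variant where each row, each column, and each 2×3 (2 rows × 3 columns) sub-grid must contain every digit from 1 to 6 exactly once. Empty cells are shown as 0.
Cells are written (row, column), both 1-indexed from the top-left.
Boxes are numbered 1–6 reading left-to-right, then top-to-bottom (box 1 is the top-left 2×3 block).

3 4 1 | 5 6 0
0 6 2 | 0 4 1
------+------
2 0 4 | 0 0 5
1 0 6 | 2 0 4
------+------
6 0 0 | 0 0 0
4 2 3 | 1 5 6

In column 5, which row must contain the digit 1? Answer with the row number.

Consider where 1 can go in column 5.
(4,5) is out (row 4 already has a 1).
(5,5) is out (box 6 already has a 1).
So the only cell in column 5 that can hold 1 is (3,5).
That is row 3.

3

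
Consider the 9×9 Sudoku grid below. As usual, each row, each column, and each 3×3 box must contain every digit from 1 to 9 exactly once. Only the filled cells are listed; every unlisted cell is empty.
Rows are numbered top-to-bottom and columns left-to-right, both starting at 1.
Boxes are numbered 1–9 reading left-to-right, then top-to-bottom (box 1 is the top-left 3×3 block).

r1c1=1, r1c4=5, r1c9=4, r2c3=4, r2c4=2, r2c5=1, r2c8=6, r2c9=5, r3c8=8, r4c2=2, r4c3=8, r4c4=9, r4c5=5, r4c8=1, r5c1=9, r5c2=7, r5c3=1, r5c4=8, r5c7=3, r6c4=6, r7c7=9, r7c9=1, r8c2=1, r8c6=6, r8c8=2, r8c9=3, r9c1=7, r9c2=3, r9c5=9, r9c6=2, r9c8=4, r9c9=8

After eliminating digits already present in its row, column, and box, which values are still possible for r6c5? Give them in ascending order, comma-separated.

Row 6 already contains {6}.
Column 5 already contains {1, 5, 9}.
Its 3×3 block (box 5) already contains {5, 6, 8, 9}.
Removing those from 1–9 leaves {2, 3, 4, 7} as the candidates for r6c5.

2,3,4,7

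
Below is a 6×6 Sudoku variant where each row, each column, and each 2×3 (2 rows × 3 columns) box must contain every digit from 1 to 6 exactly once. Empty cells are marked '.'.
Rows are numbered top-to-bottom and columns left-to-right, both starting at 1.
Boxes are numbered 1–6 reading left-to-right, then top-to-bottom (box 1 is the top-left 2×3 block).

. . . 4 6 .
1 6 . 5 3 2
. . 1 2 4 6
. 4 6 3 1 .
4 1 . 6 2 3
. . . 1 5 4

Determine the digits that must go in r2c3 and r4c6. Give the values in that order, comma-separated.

For r2c3:
  Row 2 already contains {1, 2, 3, 5, 6}.
  Column 3 already contains {1, 6}.
  Its 2×3 block (box 1) already contains {1, 6}.
  The only value from 1–6 not eliminated is 4, so r2c3 = 4.
For r4c6:
  Row 4 already contains {1, 3, 4, 6}.
  Column 6 already contains {2, 3, 4, 6}.
  Its 2×3 block (box 4) already contains {1, 2, 3, 4, 6}.
  The only value from 1–6 not eliminated is 5, so r4c6 = 5.

4,5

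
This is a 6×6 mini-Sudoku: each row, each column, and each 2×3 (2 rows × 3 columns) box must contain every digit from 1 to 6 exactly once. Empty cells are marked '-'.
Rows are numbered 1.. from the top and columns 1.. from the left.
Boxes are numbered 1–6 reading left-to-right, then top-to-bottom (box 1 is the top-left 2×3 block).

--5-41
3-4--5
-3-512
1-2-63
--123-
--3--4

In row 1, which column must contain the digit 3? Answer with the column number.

Consider where 3 can go in row 1.
row 1, column 1 is out (column 1 already has a 3).
row 1, column 2 is out (column 2 already has a 3).
So the only cell in row 1 that can hold 3 is row 1, column 4.
That is column 4.

4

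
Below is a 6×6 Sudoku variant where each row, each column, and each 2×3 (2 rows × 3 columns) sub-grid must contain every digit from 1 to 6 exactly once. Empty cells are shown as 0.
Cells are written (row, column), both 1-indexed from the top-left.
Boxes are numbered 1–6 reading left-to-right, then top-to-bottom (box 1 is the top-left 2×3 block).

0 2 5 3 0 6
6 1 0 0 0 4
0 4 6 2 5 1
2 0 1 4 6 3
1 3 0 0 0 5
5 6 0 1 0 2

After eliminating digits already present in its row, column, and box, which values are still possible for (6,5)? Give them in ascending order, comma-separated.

Row 6 already contains {1, 2, 5, 6}.
Column 5 already contains {5, 6}.
Its 2×3 block (box 6) already contains {1, 2, 5}.
Removing those from 1–6 leaves {3, 4} as the candidates for (6,5).

3,4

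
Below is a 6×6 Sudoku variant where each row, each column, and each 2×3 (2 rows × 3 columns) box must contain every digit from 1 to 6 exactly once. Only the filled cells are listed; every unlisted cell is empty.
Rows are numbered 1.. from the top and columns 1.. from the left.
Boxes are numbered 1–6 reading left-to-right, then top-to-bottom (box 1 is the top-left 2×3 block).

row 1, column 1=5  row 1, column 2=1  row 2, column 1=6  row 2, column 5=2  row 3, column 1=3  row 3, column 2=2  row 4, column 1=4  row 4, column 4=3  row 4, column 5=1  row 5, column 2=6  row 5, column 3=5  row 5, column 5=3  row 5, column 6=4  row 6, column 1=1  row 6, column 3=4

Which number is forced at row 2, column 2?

Cell row 2, column 2 itself could take any of {3, 4} by direct elimination.
Consider where 4 can go in column 2.
row 4, column 2 is out (row 4 already has a 4).
row 6, column 2 is out (row 6 already has a 4).
So the only cell in column 2 that can hold 4 is row 2, column 2.
Therefore row 2, column 2 = 4.

4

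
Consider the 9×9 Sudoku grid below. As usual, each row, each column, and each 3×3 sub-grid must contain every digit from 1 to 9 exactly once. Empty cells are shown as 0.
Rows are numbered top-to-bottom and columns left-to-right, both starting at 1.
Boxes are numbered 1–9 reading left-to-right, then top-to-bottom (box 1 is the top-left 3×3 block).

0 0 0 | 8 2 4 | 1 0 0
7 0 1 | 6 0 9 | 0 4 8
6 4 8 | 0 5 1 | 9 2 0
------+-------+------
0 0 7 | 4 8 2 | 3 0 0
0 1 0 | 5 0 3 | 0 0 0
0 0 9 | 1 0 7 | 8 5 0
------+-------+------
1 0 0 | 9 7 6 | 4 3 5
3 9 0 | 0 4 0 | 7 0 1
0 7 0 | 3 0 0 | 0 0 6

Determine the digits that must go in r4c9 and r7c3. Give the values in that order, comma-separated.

9,2

For r4c9:
  Row 4 already contains {2, 3, 4, 7, 8}.
  Column 9 already contains {1, 5, 6, 8}.
  Its 3×3 block (box 6) already contains {3, 5, 8}.
  The only value from 1–9 not eliminated is 9, so r4c9 = 9.
For r7c3:
  Row 7 already contains {1, 3, 4, 5, 6, 7, 9}.
  Column 3 already contains {1, 7, 8, 9}.
  Its 3×3 block (box 7) already contains {1, 3, 7, 9}.
  The only value from 1–9 not eliminated is 2, so r7c3 = 2.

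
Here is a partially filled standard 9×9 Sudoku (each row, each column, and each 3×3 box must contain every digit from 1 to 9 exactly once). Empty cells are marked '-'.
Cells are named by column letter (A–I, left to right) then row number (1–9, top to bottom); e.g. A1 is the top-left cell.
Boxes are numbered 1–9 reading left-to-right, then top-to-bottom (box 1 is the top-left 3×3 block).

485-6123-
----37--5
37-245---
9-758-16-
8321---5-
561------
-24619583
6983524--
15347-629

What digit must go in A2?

2

Row 2 already contains {3, 5, 7}.
Column A already contains {1, 3, 4, 5, 6, 8, 9}.
Its 3×3 block (box 1) already contains {3, 4, 5, 7, 8}.
The only value from 1–9 not eliminated is 2, so A2 = 2.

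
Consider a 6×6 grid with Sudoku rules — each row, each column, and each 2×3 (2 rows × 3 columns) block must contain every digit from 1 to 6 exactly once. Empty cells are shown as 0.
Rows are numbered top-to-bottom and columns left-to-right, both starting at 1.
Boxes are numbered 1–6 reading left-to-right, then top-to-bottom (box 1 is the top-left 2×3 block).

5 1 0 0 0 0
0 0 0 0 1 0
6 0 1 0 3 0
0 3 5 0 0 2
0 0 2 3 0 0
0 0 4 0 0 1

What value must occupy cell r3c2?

2

Cell r3c2 itself could take any of {2, 4} by direct elimination.
Consider where 2 can go in box 3.
r4c1 is out (row 4 already has a 2).
So the only cell in box 3 that can hold 2 is r3c2.
Therefore r3c2 = 2.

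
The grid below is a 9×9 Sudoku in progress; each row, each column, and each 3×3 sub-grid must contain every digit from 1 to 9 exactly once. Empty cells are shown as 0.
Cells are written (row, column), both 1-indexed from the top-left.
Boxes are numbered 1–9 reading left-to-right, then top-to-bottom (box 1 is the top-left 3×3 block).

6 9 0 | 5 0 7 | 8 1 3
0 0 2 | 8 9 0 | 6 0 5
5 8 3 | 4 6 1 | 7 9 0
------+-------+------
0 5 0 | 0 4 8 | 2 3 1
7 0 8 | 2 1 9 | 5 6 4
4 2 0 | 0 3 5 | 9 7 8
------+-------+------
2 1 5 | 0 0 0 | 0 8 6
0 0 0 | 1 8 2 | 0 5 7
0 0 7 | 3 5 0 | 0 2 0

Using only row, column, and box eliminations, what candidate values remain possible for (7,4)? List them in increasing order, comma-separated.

Row 7 already contains {1, 2, 5, 6, 8}.
Column 4 already contains {1, 2, 3, 4, 5, 8}.
Its 3×3 block (box 8) already contains {1, 2, 3, 5, 8}.
Removing those from 1–9 leaves {7, 9} as the candidates for (7,4).

7,9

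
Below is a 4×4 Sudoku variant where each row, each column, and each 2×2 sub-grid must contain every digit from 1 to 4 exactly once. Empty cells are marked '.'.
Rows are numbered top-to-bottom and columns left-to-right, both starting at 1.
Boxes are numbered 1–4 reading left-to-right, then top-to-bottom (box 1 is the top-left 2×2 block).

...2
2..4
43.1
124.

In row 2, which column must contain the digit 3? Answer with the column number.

3

Consider where 3 can go in row 2.
R2C2 is out (column 2 already has a 3).
So the only cell in row 2 that can hold 3 is R2C3.
That is column 3.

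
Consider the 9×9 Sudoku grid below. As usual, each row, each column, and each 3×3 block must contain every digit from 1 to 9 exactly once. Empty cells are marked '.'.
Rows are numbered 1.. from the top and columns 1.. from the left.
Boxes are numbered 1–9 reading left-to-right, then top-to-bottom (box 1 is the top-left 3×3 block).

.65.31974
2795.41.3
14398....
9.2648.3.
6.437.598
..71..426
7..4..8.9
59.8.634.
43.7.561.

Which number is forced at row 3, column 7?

Row 3 already contains {1, 3, 4, 8, 9}.
Column 7 already contains {1, 3, 4, 5, 6, 8, 9}.
Its 3×3 block (box 3) already contains {1, 3, 4, 7, 9}.
The only value from 1–9 not eliminated is 2, so row 3, column 7 = 2.

2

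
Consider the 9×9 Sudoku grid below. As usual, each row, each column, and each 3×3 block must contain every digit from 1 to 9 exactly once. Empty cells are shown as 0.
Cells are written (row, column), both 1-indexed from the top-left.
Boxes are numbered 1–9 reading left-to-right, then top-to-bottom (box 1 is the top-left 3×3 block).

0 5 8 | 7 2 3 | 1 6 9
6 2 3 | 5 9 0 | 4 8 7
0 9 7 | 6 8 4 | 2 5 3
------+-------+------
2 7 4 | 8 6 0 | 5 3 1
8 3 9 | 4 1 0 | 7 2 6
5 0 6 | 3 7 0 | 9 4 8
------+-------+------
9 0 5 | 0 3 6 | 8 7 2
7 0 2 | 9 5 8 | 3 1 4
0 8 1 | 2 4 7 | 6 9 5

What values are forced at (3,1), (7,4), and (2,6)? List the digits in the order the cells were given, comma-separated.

1,1,1

For (3,1):
  Row 3 already contains {2, 3, 4, 5, 6, 7, 8, 9}.
  Column 1 already contains {2, 5, 6, 7, 8, 9}.
  Its 3×3 block (box 1) already contains {2, 3, 5, 6, 7, 8, 9}.
  The only value from 1–9 not eliminated is 1, so (3,1) = 1.
For (7,4):
  Row 7 already contains {2, 3, 5, 6, 7, 8, 9}.
  Column 4 already contains {2, 3, 4, 5, 6, 7, 8, 9}.
  Its 3×3 block (box 8) already contains {2, 3, 4, 5, 6, 7, 8, 9}.
  The only value from 1–9 not eliminated is 1, so (7,4) = 1.
For (2,6):
  Row 2 already contains {2, 3, 4, 5, 6, 7, 8, 9}.
  Column 6 already contains {3, 4, 6, 7, 8}.
  Its 3×3 block (box 2) already contains {2, 3, 4, 5, 6, 7, 8, 9}.
  The only value from 1–9 not eliminated is 1, so (2,6) = 1.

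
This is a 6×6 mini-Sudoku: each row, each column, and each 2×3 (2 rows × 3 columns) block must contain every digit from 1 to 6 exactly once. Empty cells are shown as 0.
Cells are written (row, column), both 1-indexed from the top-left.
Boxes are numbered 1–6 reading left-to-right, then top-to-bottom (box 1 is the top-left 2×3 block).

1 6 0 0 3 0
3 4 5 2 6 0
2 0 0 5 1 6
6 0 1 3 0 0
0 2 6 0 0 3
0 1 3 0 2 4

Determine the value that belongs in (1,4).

4

Row 1 already contains {1, 3, 6}.
Column 4 already contains {2, 3, 5}.
Its 2×3 block (box 2) already contains {2, 3, 6}.
The only value from 1–6 not eliminated is 4, so (1,4) = 4.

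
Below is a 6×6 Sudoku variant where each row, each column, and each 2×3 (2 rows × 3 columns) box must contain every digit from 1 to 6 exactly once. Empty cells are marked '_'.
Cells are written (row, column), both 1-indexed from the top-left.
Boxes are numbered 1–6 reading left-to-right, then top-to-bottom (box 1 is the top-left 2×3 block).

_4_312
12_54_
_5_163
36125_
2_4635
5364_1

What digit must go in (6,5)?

Row 6 already contains {1, 3, 4, 5, 6}.
Column 5 already contains {1, 3, 4, 5, 6}.
Its 2×3 block (box 6) already contains {1, 3, 4, 5, 6}.
The only value from 1–6 not eliminated is 2, so (6,5) = 2.

2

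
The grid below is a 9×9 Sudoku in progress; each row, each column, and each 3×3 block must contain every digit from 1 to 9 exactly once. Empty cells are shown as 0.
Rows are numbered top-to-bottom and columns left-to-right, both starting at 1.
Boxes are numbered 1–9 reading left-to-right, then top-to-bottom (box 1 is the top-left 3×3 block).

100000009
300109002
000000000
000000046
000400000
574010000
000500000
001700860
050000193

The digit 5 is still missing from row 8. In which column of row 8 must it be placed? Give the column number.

9

Consider where 5 can go in row 8.
r8c1 is out (column 1 already has a 5).
r8c2 is out (column 2 already has a 5).
r8c5 is out (box 8 already has a 5).
r8c6 is out (box 8 already has a 5).
So the only cell in row 8 that can hold 5 is r8c9.
That is column 9.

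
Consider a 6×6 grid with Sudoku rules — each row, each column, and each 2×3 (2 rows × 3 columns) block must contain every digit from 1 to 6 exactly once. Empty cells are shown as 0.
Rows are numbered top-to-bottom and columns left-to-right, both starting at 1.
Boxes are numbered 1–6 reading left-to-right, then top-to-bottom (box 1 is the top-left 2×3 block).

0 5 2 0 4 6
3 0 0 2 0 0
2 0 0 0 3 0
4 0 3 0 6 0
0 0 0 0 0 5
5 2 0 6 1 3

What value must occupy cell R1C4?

3

Cell R1C4 itself could take any of {1, 3} by direct elimination.
Consider where 3 can go in column 4.
R3C4 is out (row 3 already has a 3).
R4C4 is out (row 4 already has a 3).
R5C4 is out (box 6 already has a 3).
So the only cell in column 4 that can hold 3 is R1C4.
Therefore R1C4 = 3.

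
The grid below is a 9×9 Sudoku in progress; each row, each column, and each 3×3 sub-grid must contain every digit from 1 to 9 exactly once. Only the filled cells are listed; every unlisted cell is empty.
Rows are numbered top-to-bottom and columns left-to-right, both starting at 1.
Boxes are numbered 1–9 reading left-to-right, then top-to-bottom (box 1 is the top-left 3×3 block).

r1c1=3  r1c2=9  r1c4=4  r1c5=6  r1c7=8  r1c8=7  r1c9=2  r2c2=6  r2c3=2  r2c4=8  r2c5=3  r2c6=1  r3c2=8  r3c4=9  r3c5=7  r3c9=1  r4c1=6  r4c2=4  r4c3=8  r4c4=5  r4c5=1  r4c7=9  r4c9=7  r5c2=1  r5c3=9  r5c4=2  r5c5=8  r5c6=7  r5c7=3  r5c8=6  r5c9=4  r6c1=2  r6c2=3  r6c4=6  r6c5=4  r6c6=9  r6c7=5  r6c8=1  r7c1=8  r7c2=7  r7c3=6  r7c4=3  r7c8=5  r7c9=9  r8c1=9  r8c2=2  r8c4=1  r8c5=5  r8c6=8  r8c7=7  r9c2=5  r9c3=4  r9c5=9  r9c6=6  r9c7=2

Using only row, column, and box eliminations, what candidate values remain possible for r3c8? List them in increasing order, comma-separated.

Row 3 already contains {1, 7, 8, 9}.
Column 8 already contains {1, 5, 6, 7}.
Its 3×3 block (box 3) already contains {1, 2, 7, 8}.
Removing those from 1–9 leaves {3, 4} as the candidates for r3c8.

3,4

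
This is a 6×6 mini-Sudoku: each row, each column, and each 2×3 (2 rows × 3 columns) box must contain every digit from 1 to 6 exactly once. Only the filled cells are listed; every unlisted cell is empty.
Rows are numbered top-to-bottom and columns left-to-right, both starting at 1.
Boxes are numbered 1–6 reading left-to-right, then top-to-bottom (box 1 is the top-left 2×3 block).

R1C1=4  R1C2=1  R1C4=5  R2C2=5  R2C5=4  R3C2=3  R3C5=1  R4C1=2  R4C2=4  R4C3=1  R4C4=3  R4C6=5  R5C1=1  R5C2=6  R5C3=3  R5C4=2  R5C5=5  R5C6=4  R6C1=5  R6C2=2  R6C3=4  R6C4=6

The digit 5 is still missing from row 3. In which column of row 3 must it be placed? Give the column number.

Consider where 5 can go in row 3.
R3C1 is out (column 1 already has a 5).
R3C4 is out (column 4 already has a 5).
R3C6 is out (column 6 already has a 5).
So the only cell in row 3 that can hold 5 is R3C3.
That is column 3.

3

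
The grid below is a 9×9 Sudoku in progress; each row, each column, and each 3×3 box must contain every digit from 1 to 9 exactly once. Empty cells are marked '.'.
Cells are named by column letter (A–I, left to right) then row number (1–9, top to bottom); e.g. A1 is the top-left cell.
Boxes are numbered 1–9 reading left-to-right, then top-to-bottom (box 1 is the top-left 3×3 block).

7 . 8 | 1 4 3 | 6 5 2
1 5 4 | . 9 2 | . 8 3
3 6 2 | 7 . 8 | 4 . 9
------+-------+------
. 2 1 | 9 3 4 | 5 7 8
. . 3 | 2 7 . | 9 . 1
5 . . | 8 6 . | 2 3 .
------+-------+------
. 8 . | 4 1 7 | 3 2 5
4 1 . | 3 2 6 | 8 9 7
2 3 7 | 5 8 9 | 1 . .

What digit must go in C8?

Row 8 already contains {1, 2, 3, 4, 6, 7, 8, 9}.
Column C already contains {1, 2, 3, 4, 7, 8}.
Its 3×3 block (box 7) already contains {1, 2, 3, 4, 7, 8}.
The only value from 1–9 not eliminated is 5, so C8 = 5.

5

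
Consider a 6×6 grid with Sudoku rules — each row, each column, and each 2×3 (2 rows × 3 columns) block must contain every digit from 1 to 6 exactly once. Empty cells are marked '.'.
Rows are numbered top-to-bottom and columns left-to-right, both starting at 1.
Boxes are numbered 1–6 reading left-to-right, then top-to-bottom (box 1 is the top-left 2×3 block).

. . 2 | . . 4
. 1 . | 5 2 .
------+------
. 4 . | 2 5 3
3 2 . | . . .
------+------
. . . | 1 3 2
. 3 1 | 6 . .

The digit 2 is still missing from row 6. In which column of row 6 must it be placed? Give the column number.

1

Consider where 2 can go in row 6.
R6C5 is out (column 5 already has a 2).
R6C6 is out (column 6 already has a 2).
So the only cell in row 6 that can hold 2 is R6C1.
That is column 1.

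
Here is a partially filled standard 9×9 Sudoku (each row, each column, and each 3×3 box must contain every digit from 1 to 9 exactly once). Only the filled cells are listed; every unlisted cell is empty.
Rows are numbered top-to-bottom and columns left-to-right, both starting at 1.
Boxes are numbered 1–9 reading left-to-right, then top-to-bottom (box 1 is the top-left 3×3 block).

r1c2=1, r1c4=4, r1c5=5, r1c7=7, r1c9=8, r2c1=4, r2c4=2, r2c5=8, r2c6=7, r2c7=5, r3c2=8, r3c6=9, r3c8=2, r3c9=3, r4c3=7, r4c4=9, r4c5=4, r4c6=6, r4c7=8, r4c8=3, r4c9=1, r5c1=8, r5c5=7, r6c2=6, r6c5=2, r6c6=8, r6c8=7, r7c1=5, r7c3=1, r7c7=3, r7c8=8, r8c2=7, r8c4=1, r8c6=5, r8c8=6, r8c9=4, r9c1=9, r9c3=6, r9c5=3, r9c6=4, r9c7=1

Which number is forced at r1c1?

6

Cell r1c1 itself could take any of {2, 3, 6} by direct elimination.
Consider where 6 can go in row 1.
r1c3 is out (column 3 already has a 6).
r1c6 is out (column 6 already has a 6).
r1c8 is out (column 8 already has a 6).
So the only cell in row 1 that can hold 6 is r1c1.
Therefore r1c1 = 6.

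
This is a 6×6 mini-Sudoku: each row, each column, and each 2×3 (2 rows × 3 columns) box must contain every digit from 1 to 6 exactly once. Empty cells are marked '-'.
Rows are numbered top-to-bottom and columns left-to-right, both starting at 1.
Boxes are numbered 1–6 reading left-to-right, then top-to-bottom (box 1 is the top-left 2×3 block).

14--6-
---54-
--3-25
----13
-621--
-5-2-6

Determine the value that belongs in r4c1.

Cell r4c1 itself could take any of {2, 4, 5, 6} by direct elimination.
Consider where 5 can go in column 1.
r2c1 is out (row 2 already has a 5).
r3c1 is out (row 3 already has a 5).
r5c1 is out (box 5 already has a 5).
r6c1 is out (row 6 already has a 5).
So the only cell in column 1 that can hold 5 is r4c1.
Therefore r4c1 = 5.

5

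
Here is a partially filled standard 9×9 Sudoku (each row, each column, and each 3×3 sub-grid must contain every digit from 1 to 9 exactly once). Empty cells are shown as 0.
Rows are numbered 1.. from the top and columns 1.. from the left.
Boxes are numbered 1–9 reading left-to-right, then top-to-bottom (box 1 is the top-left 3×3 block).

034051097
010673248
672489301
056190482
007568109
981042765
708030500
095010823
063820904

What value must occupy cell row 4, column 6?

7

Row 4 already contains {1, 2, 4, 5, 6, 8, 9}.
Column 6 already contains {1, 2, 3, 8, 9}.
Its 3×3 block (box 5) already contains {1, 2, 4, 5, 6, 8, 9}.
The only value from 1–9 not eliminated is 7, so row 4, column 6 = 7.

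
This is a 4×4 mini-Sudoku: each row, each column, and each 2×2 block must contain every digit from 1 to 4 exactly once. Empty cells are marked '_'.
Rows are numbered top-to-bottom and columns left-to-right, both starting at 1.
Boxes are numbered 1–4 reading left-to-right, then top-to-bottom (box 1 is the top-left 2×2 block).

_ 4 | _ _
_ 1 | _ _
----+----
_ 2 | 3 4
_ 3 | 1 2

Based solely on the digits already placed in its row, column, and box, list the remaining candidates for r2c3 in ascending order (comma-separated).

2,4

Row 2 already contains {1}.
Column 3 already contains {1, 3}.
Its 2×2 block (box 2) already contains {}.
Removing those from 1–4 leaves {2, 4} as the candidates for r2c3.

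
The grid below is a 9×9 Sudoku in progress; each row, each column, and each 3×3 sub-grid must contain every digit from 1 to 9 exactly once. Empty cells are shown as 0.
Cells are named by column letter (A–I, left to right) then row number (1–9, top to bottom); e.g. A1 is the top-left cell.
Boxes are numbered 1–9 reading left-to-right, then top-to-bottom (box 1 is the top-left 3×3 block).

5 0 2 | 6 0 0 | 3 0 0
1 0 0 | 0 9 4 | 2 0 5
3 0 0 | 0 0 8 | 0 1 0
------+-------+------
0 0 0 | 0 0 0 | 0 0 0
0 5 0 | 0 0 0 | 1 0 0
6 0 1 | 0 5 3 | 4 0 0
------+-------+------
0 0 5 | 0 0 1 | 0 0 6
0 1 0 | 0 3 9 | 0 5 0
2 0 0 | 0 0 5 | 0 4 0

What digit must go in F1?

Row 1 already contains {2, 3, 5, 6}.
Column F already contains {1, 3, 4, 5, 8, 9}.
Its 3×3 block (box 2) already contains {4, 6, 8, 9}.
The only value from 1–9 not eliminated is 7, so F1 = 7.

7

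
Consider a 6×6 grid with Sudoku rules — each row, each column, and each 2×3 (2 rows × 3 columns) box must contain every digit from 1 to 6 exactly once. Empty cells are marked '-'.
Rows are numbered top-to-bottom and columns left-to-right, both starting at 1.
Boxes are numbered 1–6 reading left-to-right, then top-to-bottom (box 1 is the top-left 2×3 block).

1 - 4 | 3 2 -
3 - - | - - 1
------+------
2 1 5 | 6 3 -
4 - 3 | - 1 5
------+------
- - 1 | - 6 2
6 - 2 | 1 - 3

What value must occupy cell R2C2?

2

Cell R2C2 itself could take any of {2, 5, 6} by direct elimination.
Consider where 2 can go in box 1.
R1C2 is out (row 1 already has a 2).
R2C3 is out (column 3 already has a 2).
So the only cell in box 1 that can hold 2 is R2C2.
Therefore R2C2 = 2.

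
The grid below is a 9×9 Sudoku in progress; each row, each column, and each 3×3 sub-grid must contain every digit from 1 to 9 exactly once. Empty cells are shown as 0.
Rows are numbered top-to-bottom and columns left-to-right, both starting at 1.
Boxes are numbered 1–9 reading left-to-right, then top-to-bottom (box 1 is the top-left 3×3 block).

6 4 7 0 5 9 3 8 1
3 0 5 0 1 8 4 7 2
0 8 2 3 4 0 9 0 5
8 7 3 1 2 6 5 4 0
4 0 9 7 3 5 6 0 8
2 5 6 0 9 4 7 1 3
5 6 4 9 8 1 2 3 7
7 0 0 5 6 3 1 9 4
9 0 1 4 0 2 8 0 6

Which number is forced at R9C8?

5

Row 9 already contains {1, 2, 4, 6, 8, 9}.
Column 8 already contains {1, 3, 4, 7, 8, 9}.
Its 3×3 block (box 9) already contains {1, 2, 3, 4, 6, 7, 8, 9}.
The only value from 1–9 not eliminated is 5, so R9C8 = 5.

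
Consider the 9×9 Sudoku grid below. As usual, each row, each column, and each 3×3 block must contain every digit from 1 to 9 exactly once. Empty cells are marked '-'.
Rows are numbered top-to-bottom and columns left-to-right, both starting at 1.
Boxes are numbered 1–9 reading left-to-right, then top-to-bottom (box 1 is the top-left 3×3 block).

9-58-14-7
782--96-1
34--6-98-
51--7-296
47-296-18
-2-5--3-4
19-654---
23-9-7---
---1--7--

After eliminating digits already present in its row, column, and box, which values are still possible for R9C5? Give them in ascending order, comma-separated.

Row 9 already contains {1, 7}.
Column 5 already contains {5, 6, 7, 9}.
Its 3×3 block (box 8) already contains {1, 4, 5, 6, 7, 9}.
Removing those from 1–9 leaves {2, 3, 8} as the candidates for R9C5.

2,3,8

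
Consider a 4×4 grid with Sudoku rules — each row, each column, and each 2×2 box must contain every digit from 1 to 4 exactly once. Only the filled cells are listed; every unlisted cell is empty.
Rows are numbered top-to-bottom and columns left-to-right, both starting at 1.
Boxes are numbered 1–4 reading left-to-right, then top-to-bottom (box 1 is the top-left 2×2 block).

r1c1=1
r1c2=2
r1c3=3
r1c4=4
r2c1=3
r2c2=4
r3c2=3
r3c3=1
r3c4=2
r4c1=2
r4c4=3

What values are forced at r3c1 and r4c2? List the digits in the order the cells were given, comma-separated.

For r3c1:
  Row 3 already contains {1, 2, 3}.
  Column 1 already contains {1, 2, 3}.
  Its 2×2 block (box 3) already contains {2, 3}.
  The only value from 1–4 not eliminated is 4, so r3c1 = 4.
For r4c2:
  Row 4 already contains {2, 3}.
  Column 2 already contains {2, 3, 4}.
  Its 2×2 block (box 3) already contains {2, 3}.
  The only value from 1–4 not eliminated is 1, so r4c2 = 1.

4,1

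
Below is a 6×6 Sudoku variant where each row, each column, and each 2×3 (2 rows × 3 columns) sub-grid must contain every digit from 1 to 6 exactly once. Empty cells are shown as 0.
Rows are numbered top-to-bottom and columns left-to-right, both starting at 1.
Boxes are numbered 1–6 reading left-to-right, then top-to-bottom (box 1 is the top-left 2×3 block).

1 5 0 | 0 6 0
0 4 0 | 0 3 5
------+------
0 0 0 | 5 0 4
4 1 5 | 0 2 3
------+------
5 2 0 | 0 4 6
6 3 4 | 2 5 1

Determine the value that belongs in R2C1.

2

Row 2 already contains {3, 4, 5}.
Column 1 already contains {1, 4, 5, 6}.
Its 2×3 block (box 1) already contains {1, 4, 5}.
The only value from 1–6 not eliminated is 2, so R2C1 = 2.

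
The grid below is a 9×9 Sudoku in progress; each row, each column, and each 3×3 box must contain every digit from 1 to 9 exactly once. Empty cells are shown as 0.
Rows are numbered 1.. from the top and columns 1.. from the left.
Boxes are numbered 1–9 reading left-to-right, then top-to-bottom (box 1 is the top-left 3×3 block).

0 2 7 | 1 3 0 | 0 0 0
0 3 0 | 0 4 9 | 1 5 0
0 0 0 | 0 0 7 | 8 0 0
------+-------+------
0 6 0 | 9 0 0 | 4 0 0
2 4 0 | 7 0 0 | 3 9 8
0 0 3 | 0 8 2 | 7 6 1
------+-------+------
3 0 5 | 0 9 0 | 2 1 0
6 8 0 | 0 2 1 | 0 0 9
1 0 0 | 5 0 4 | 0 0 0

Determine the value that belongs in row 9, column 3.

2

Cell row 9, column 3 itself could take any of {2, 9} by direct elimination.
Consider where 2 can go in column 3.
row 2, column 3 is out (box 1 already has a 2).
row 3, column 3 is out (box 1 already has a 2).
row 4, column 3 is out (box 4 already has a 2).
row 5, column 3 is out (row 5 already has a 2).
row 8, column 3 is out (row 8 already has a 2).
So the only cell in column 3 that can hold 2 is row 9, column 3.
Therefore row 9, column 3 = 2.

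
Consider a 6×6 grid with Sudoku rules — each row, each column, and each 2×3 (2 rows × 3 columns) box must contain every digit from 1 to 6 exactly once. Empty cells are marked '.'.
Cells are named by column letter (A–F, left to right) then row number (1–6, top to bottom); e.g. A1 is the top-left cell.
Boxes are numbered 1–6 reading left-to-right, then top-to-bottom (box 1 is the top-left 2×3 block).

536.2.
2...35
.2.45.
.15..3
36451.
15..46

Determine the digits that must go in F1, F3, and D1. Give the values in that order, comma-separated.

4,1,1

For F1:
  Consider where 4 can go in row 1.
  D1 is out (column D already has a 4).
  So the only cell in row 1 that can hold 4 is F1.
  So F1 = 4.
For F3:
  Row 3 already contains {2, 4, 5}.
  Column F already contains {3, 5, 6}.
  Its 2×3 block (box 4) already contains {3, 4, 5}.
  The only value from 1–6 not eliminated is 1, so F3 = 1.
For D1:
  Row 1 already contains {2, 3, 5, 6}.
  Column D already contains {4, 5}.
  Its 2×3 block (box 2) already contains {2, 3, 5}.
  The only value from 1–6 not eliminated is 1, so D1 = 1.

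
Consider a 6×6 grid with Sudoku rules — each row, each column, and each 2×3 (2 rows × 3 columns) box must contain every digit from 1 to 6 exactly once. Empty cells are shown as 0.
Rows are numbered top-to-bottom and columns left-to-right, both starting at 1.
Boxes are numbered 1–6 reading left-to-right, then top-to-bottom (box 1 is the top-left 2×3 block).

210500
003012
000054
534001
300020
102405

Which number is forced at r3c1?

6

Row 3 already contains {4, 5}.
Column 1 already contains {1, 2, 3, 5}.
Its 2×3 block (box 3) already contains {3, 4, 5}.
The only value from 1–6 not eliminated is 6, so r3c1 = 6.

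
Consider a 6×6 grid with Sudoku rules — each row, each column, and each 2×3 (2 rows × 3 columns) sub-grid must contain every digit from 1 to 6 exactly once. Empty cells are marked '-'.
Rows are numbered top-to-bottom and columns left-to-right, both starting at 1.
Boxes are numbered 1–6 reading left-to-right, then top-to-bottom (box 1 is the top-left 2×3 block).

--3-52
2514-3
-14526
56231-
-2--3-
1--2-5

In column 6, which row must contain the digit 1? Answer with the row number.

Consider where 1 can go in column 6.
r4c6 is out (row 4 already has a 1).
So the only cell in column 6 that can hold 1 is r5c6.
That is row 5.

5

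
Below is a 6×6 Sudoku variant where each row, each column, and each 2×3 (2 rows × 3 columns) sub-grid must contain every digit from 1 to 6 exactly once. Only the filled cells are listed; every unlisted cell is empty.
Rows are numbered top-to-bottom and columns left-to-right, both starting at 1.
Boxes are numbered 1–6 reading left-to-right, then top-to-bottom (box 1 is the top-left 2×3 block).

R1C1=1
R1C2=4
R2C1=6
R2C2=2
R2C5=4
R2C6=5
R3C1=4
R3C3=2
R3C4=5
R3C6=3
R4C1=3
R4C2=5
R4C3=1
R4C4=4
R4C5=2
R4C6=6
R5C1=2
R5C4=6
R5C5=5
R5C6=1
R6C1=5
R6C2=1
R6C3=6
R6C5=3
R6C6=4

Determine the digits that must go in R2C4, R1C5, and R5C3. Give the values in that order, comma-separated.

1,6,4

For R2C4:
  Consider where 1 can go in column 4.
  R1C4 is out (row 1 already has a 1).
  R6C4 is out (row 6 already has a 1).
  So the only cell in column 4 that can hold 1 is R2C4.
  So R2C4 = 1.
For R1C5:
  Row 1 already contains {1, 4}.
  Column 5 already contains {2, 3, 4, 5}.
  Its 2×3 block (box 2) already contains {4, 5}.
  The only value from 1–6 not eliminated is 6, so R1C5 = 6.
For R5C3:
  Consider where 4 can go in box 5.
  R5C2 is out (column 2 already has a 4).
  So the only cell in box 5 that can hold 4 is R5C3.
  So R5C3 = 4.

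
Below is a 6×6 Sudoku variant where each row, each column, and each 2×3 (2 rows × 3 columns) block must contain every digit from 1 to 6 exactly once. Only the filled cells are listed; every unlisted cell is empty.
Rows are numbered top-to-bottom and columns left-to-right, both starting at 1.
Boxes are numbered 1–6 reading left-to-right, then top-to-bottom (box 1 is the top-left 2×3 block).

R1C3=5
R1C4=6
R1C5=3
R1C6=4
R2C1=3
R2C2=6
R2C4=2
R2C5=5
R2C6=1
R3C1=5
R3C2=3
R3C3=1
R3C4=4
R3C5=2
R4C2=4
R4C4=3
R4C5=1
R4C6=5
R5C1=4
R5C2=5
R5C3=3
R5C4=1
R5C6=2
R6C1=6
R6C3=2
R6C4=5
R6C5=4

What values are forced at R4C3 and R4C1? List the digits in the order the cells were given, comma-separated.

For R4C3:
  Row 4 already contains {1, 3, 4, 5}.
  Column 3 already contains {1, 2, 3, 5}.
  Its 2×3 block (box 3) already contains {1, 3, 4, 5}.
  The only value from 1–6 not eliminated is 6, so R4C3 = 6.
For R4C1:
  Row 4 already contains {1, 3, 4, 5}.
  Column 1 already contains {3, 4, 5, 6}.
  Its 2×3 block (box 3) already contains {1, 3, 4, 5}.
  The only value from 1–6 not eliminated is 2, so R4C1 = 2.

6,2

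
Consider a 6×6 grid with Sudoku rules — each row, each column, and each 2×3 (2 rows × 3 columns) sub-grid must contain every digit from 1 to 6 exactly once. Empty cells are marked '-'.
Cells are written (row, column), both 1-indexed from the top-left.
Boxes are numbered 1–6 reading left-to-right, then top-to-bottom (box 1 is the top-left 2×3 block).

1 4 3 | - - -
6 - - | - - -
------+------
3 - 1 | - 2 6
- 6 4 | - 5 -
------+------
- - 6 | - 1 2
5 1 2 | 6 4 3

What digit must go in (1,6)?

5

Row 1 already contains {1, 3, 4}.
Column 6 already contains {2, 3, 6}.
Its 2×3 block (box 2) already contains {}.
The only value from 1–6 not eliminated is 5, so (1,6) = 5.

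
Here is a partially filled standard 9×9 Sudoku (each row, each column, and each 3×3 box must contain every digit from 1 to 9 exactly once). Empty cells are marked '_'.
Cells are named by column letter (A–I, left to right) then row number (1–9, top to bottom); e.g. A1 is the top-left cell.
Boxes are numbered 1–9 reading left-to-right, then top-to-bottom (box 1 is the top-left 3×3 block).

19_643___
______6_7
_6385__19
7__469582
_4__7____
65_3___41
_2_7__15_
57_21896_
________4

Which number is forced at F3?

7

Cell F3 itself could take any of {2, 7} by direct elimination.
Consider where 7 can go in column F.
F2 is out (row 2 already has a 7).
F5 is out (row 5 already has a 7).
F6 is out (box 5 already has a 7).
F7 is out (row 7 already has a 7).
F9 is out (box 8 already has a 7).
So the only cell in column F that can hold 7 is F3.
Therefore F3 = 7.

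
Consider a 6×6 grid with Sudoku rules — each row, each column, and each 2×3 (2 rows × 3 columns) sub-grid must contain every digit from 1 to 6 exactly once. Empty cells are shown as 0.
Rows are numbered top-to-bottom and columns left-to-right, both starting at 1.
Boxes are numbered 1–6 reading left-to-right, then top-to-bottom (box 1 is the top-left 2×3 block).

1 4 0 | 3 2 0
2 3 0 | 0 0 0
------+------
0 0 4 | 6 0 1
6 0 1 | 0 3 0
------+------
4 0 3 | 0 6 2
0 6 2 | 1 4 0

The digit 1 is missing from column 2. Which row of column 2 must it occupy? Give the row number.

5

Consider where 1 can go in column 2.
r3c2 is out (row 3 already has a 1).
r4c2 is out (row 4 already has a 1).
So the only cell in column 2 that can hold 1 is r5c2.
That is row 5.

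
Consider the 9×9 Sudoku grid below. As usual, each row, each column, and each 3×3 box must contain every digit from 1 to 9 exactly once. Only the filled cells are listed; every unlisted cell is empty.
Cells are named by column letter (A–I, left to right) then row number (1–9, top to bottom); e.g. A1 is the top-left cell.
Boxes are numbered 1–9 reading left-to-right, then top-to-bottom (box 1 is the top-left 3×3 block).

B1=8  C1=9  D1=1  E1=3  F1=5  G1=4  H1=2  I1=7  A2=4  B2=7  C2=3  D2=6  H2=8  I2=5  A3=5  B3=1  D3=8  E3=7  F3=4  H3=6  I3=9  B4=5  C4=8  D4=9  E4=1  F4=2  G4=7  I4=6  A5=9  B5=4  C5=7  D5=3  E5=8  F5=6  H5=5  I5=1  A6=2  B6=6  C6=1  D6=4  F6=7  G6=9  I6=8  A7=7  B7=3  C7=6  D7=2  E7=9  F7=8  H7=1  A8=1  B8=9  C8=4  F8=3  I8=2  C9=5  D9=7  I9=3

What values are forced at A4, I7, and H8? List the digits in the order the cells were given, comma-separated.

For A4:
  Row 4 already contains {1, 2, 5, 6, 7, 8, 9}.
  Column A already contains {1, 2, 4, 5, 7, 9}.
  Its 3×3 block (box 4) already contains {1, 2, 4, 5, 6, 7, 8, 9}.
  The only value from 1–9 not eliminated is 3, so A4 = 3.
For I7:
  Row 7 already contains {1, 2, 3, 6, 7, 8, 9}.
  Column I already contains {1, 2, 3, 5, 6, 7, 8, 9}.
  Its 3×3 block (box 9) already contains {1, 2, 3}.
  The only value from 1–9 not eliminated is 4, so I7 = 4.
For H8:
  Row 8 already contains {1, 2, 3, 4, 9}.
  Column H already contains {1, 2, 5, 6, 8}.
  Its 3×3 block (box 9) already contains {1, 2, 3}.
  The only value from 1–9 not eliminated is 7, so H8 = 7.

3,4,7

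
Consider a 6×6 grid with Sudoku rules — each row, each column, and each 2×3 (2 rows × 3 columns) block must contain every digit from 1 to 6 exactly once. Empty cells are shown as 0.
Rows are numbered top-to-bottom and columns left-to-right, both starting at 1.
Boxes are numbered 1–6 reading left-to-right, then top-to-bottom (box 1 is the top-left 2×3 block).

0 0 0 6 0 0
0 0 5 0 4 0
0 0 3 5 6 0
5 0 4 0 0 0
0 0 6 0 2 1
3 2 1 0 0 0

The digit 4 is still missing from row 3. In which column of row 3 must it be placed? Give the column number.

Consider where 4 can go in row 3.
R3C1 is out (box 3 already has a 4).
R3C2 is out (box 3 already has a 4).
So the only cell in row 3 that can hold 4 is R3C6.
That is column 6.

6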